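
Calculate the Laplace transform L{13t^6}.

L{13t^6} = 13 · L{t^6} = 13 · 720/s^7 = 9360/s^7

Final answer: 9360/s^7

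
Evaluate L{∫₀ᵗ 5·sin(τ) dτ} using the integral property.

L{∫₀ᵗ f(τ)dτ} = F(s)/s with F(s) = 5/(s² + 1), so the result is (5/(s² + 1))/s = 5/(s(s² + 1))

Final answer: 5/(s(s² + 1))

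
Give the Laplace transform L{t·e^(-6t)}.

L{t^n·e^(at)} = n!/(s-a)^(n+1), so L{t·e^(-6t)} = 1/(s+6)^2

Final answer: 1/(s+6)^2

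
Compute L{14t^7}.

L{t^n} = n!/s^(n+1). So L{14t^7} = 14·7!/s^8 = 70560/s^8

Final answer: 70560/s^8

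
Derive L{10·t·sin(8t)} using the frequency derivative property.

L{sin(8t)} = 8/(s² + 64). By L{t·f(t)} = -F'(s): -d/ds[8/(s² + 64)] = -(8)·(-2s)/(s² + 64)² = 16s/(s² + 64)². Then L{10·t·sin(8t)} = 10·16s/(s² + 64)² = 160s/(s² + 64)²

Final answer: 160s/(s² + 64)²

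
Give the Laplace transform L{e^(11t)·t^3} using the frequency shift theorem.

L{e^(at)·t^n} = n!/(s-a)^(n+1), so L{e^(11t)·t^3} = 6/(s-11)^4

Final answer: 6/(s-11)^4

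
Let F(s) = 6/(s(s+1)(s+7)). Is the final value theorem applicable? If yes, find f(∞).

Poles of sF(s) = 6/((s+1)(s+7)) are at s = -1 and s = -7, both in the left half-plane. Theorem applies. f(∞) = lim_{s→0} sF(s) = 6/(1·7) = 6/7

Final answer: 6/7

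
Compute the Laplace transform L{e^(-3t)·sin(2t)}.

L{e^(at)·sin(ωt)} = ω/((s-a)² + ω²), so L{e^(-3t)·sin(2t)} = 2/((s+3)² + 4)

Final answer: 2/((s+3)² + 4)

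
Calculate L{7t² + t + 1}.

L{7t² + t + 1} = 7·2/s³ + 1/s² + 1/s = 14/s³ + 1/s² + 1/s

Final answer: 14/s³ + 1/s² + 1/s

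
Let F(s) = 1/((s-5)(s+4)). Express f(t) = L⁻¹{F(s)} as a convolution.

1/((s-5)(s+4)) = (1/(s-5))·(1/(s+4)) = L{e^(5t)}·L{e^(-4t)}. So f(t) = e^(5t)*e^(-4t) = ∫₀ᵗ e^(5τ)·e^(-4(t-τ)) dτ

Final answer: ∫₀ᵗ e^(5τ)·e^(-4(t-τ)) dτ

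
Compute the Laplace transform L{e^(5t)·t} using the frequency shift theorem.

L{e^(at)·t^n} = n!/(s-a)^(n+1), so L{e^(5t)·t} = 1/(s-5)^2

Final answer: 1/(s-5)^2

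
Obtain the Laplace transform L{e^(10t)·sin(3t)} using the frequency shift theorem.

Frequency shift: L{e^(at)f(t)} = F(s-a). L{e^(10t)·sin(3t)} = 3/((s-10)² + 9)

Final answer: 3/((s-10)² + 9)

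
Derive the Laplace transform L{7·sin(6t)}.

L{sin(ωt)} = ω/(s² + ω²), so L{sin(6t)} = 6/(s² + 36). Then L{7·sin(6t)} = 7·6/(s² + 36) = 42/(s² + 36)

Final answer: 42/(s² + 36)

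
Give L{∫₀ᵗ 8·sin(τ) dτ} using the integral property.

L{∫₀ᵗ f(τ)dτ} = F(s)/s with F(s) = 8/(s² + 1), so the result is (8/(s² + 1))/s = 8/(s(s² + 1))

Final answer: 8/(s(s² + 1))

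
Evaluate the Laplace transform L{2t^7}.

L{2t^7} = 2 · L{t^7} = 2 · 5040/s^8 = 10080/s^8

Final answer: 10080/s^8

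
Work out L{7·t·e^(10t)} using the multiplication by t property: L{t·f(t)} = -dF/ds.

Using L{t^n·e^(at)} = n!/(s-a)^(n+1), L{t·e^(10t)} = 1/(s-10)^2, so L{7·t·e^(10t)} = 7·1/(s-10)^2 = 7/(s-10)^2

Final answer: 7/(s-10)^2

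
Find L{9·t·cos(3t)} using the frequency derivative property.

L{cos(3t)} = s/(s² + 9). Derivative: d/ds[s/(s² + 9)] = [(s² + 9) - s·2s]/(s² + 9)² = (9 - s²)/(s² + 9)². So L{t·cos(3t)} = -F'(s) = (s² - 9)/(s² + 9)². Then L{9·t·cos(3t)} = 9·(s² - 9)/(s² + 9)²

Final answer: 9·(s² - 9)/(s² + 9)²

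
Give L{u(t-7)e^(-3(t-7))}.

u(t-a)f(t-a) with f(t)=e^(-3t). L{e^(-3t)} = 1/(s+3). By time shift: e^(-7s)/(s+3)

Final answer: e^(-7s)/(s+3)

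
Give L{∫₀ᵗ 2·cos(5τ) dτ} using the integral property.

L{∫₀ᵗ f(τ)dτ} = F(s)/s with F(s) = 2s/(s² + 25), so the result is (2s/(s² + 25))/s = 2/(s² + 25)

Final answer: 2/(s² + 25)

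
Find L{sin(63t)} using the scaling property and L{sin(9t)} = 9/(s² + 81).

Using L{f(at)} = (1/a)F(s/a) with a=7: L{sin(63t)} = (1/7) · 9/((s/7)² + 81) = (1/7) · 9·49/(s² + 3969) = 63/(s² + 3969)

Final answer: 63/(s² + 3969)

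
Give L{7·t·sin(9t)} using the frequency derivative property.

L{sin(9t)} = 9/(s² + 81). By L{t·f(t)} = -F'(s): -d/ds[9/(s² + 81)] = -(9)·(-2s)/(s² + 81)² = 18s/(s² + 81)². Then L{7·t·sin(9t)} = 7·18s/(s² + 81)² = 126s/(s² + 81)²

Final answer: 126s/(s² + 81)²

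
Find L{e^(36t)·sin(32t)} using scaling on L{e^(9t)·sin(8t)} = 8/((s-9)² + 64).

Scaling with a=4: L{e^(36t)·sin(32t)} = (1/4) · 8/((s/4-9)² + 64). Simplifying: 32/((s-36)² + 1024)

Final answer: 32/((s-36)² + 1024)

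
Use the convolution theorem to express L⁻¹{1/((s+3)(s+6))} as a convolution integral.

1/((s+3)(s+6)) = (1/(s+3))·(1/(s+6)) = L{e^(-3t)}·L{e^(-6t)}. So f(t) = e^(-3t)*e^(-6t) = ∫₀ᵗ e^(-3τ)·e^(-6(t-τ)) dτ

Final answer: ∫₀ᵗ e^(-3τ)·e^(-6(t-τ)) dτ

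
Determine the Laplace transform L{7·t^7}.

L{t^n} = n!/s^(n+1), so L{t^7} = 5040/s^8. Then L{7·t^7} = 7·5040/s^8 = 35280/s^8

Final answer: 35280/s^8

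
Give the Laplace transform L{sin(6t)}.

L{sin(ωt)} = ω/(s² + ω²), so L{sin(6t)} = 6/(s² + 36)

Final answer: 6/(s² + 36)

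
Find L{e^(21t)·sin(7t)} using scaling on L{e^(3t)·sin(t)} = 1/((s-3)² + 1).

Scaling with a=7: L{e^(21t)·sin(7t)} = (1/7) · 1/((s/7-3)² + 1). Simplifying: 7/((s-21)² + 49)

Final answer: 7/((s-21)² + 49)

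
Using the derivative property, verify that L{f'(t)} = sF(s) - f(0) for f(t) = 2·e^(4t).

f'(t) = 8e^(4t). Direct: L{f'(t)} = 8/(s-4). Property: s·2/(s-4) - 2 = (2s - 2(s-4))/(s-4) = 8/(s-4). ✓

Final answer: 8/(s-4)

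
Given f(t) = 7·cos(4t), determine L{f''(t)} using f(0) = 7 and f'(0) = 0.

F(s) = 7s/(s² + 16). L{f''(t)} = s²F(s) - sf(0) - f'(0) = 7s³/(s² + 16) - 7s = (7s³ - 7s(s² + 16))/(s² + 16) = -112s/(s² + 16)

Final answer: -112s/(s² + 16)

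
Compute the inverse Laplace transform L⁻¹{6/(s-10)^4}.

L⁻¹{n!/(s-a)^(n+1)} = t^n·e^(at), so L⁻¹{6/(s-10)^4} = t^3·e^(10t)

Final answer: t^3·e^(10t)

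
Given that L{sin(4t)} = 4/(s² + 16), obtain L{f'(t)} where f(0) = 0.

L{f'(t)} = s·F(s) - f(0) = s·4/(s² + 16) - 0 = 4s/(s² + 16)

Final answer: 4s/(s² + 16)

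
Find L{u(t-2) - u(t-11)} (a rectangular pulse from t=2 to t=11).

L{u(t-a)} = e^(-as)/s. L{u(t-2) - u(t-11)} = (e^(-2s) - e^(-11s))/s

Final answer: (e^(-2s) - e^(-11s))/s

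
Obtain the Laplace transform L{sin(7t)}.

L{sin(ωt)} = ω/(s² + ω²), so L{sin(7t)} = 7/(s² + 49)

Final answer: 7/(s² + 49)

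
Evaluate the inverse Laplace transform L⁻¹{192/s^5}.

L⁻¹{n!/s^(n+1)} = t^n with n=4. So L⁻¹{24/s^5} = t^4, and L⁻¹{192/s^5} = (192/24)·t^4 = 8·t^4

Final answer: 8·t^4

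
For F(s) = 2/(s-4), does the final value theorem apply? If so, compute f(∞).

sF(s) = 2s/(s-4) has a pole at s = 4 in the right half-plane. Theorem does NOT apply (unstable system; f(t) = 2·e^(4t) grows without bound).

Final answer: Not applicable (unstable)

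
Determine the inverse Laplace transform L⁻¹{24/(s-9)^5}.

L⁻¹{n!/(s-a)^(n+1)} = t^n·e^(at), so L⁻¹{24/(s-9)^5} = t^4·e^(9t)

Final answer: t^4·e^(9t)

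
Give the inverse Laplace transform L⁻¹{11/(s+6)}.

L⁻¹{1/(s-a)} = e^(at), so L⁻¹{1/(s+6)} = e^(-6t), and L⁻¹{11/(s+6)} = 11·e^(-6t)

Final answer: 11·e^(-6t)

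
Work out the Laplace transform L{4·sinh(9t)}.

L{sinh(ωt)} = ω/(s² - ω²), so L{sinh(9t)} = 9/(s² - 81). Then L{4·sinh(9t)} = 4·9/(s² - 81) = 36/(s² - 81)

Final answer: 36/(s² - 81)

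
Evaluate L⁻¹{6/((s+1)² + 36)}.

Form: b/((s-a)² + b²) → e^(at)sin(bt). With a=-1, b=6

Final answer: e^(-t)·sin(6t)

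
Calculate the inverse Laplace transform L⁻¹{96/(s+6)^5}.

L⁻¹{n!/(s-a)^(n+1)} = t^n·e^(at) with n=4, a=-6. So L⁻¹{24/(s+6)^5} = t^4·e^(-6t), and L⁻¹{96/(s+6)^5} = (96/24)·t^4·e^(-6t) = 4·t^4·e^(-6t)

Final answer: 4·t^4·e^(-6t)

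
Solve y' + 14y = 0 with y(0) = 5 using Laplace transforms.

L{y'} + 14L{y} = 0. sY - 5 + 14Y = 0. Y(s+14) = 5. Y = 5/(s+14)

Final answer: y(t) = 5e^(-14t)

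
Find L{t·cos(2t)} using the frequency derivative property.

L{cos(2t)} = s/(s² + 4). Derivative: d/ds[s/(s² + 4)] = [(s² + 4) - s·2s]/(s² + 4)² = (4 - s²)/(s² + 4)². So L{t·cos(2t)} = -F'(s) = (s² - 4)/(s² + 4)²

Final answer: (s² - 4)/(s² + 4)²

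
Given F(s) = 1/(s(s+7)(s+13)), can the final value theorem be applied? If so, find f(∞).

Poles of sF(s) = 1/((s+7)(s+13)) are at s = -7 and s = -13, both in the left half-plane. Theorem applies. f(∞) = lim_{s→0} sF(s) = 1/(7·13) = 1/91

Final answer: 1/91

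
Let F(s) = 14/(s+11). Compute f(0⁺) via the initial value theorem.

f(0⁺) = lim_{s→∞} s·14/(s+11) = lim_{s→∞} 14s/(s+11) = 14

Final answer: 14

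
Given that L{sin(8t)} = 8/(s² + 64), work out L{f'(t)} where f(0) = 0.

L{f'(t)} = s·F(s) - f(0) = s·8/(s² + 64) - 0 = 8s/(s² + 64)

Final answer: 8s/(s² + 64)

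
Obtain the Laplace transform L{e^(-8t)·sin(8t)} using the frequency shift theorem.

Frequency shift: L{e^(at)f(t)} = F(s-a). L{e^(-8t)·sin(8t)} = 8/((s+8)² + 64)

Final answer: 8/((s+8)² + 64)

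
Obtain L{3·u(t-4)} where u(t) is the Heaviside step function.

L{u(t-a)} = e^(-as)/s. Here a=4, so L{u(t-4)} = e^(-4s)/s, and L{3·u(t-4)} = 3·e^(-4s)/s

Final answer: 3·e^(-4s)/s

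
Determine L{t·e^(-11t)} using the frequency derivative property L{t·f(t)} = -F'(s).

L{e^(-11t)} = 1/(s+11). By frequency derivative: L{t·e^(-11t)} = -d/ds[1/(s+11)] = -(-1)/(s+11)² = 1/(s+11)²

Final answer: 1/(s+11)²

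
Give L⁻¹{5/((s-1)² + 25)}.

Form: b/((s-a)² + b²) → e^(at)sin(bt). With a=1, b=5

Final answer: e^t·sin(5t)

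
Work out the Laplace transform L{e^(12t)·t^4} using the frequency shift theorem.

L{e^(at)·t^n} = n!/(s-a)^(n+1), so L{e^(12t)·t^4} = 24/(s-12)^5

Final answer: 24/(s-12)^5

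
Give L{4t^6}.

L{t^n} = n!/s^(n+1). So L{4t^6} = 4·6!/s^7 = 2880/s^7

Final answer: 2880/s^7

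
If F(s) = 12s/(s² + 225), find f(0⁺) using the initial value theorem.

f(0⁺) = lim_{s→∞} s·12s/(s² + 225) = lim_{s→∞} 12s²/(s² + 225) = 12

Final answer: 12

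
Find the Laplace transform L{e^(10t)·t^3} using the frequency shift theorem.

L{e^(at)·t^n} = n!/(s-a)^(n+1), so L{e^(10t)·t^3} = 6/(s-10)^4

Final answer: 6/(s-10)^4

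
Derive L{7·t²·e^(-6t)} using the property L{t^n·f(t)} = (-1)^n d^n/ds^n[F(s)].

L{e^(-6t)} = 1/(s+6). d/ds[1/(s+6)] = -1/(s+6)². d²/ds²[1/(s+6)] = 2/(s+6)³. So L{t²·e^(-6t)} = (-1)² · 2/(s+6)³ = 2/(s+6)³. Then L{7·t²·e^(-6t)} = 7·2/(s+6)³ = 14/(s+6)³

Final answer: 14/(s+6)³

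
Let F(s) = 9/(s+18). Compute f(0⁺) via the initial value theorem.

f(0⁺) = lim_{s→∞} s·9/(s+18) = lim_{s→∞} 9s/(s+18) = 9

Final answer: 9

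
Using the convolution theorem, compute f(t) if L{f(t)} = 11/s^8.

11/s^8 = (11/s)·(1/s^7) = L{11}·L{t^6/720}. By convolution, f(t) = 11*t^6/720 = ∫₀ᵗ 11·τ^6/720 dτ = 11·t^7/5040

Final answer: 11·t^7/5040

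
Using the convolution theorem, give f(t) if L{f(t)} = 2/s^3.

2/s^3 = (2/s)·(1/s^2) = L{2}·L{t}. By convolution, f(t) = 2*t = ∫₀ᵗ 2·τ dτ = 2·t²/2

Final answer: 2·t²/2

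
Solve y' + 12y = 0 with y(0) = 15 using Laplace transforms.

L{y'} + 12L{y} = 0. sY - 15 + 12Y = 0. Y(s+12) = 15. Y = 15/(s+12)

Final answer: y(t) = 15e^(-12t)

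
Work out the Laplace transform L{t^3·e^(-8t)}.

L{t^n·e^(at)} = n!/(s-a)^(n+1), so L{t^3·e^(-8t)} = 6/(s+8)^4

Final answer: 6/(s+8)^4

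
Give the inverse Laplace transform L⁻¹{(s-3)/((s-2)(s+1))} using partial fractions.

Using partial fractions, f(t) = (-e^(2t) + 4e^(-t))/3

Final answer: (-e^(2t) + 4e^(-t))/3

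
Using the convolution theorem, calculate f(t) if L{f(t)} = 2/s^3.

2/s^3 = (2/s)·(1/s^2) = L{2}·L{t}. By convolution, f(t) = 2*t = ∫₀ᵗ 2·τ dτ = 2·t²/2

Final answer: 2·t²/2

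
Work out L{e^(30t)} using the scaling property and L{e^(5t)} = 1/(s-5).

Using L{f(at)} = (1/a)F(s/a) with a=6 and f(t) = e^(5t): L{e^(30t)} = (1/6) · 1/((s/6)-5) = (1/6) · 6/(s-30) = 1/(s-30)

Final answer: 1/(s-30)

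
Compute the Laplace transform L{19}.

L{19} = 19 · L{1} = 19/s

Final answer: 19/s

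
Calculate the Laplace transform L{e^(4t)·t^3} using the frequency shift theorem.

L{e^(at)·t^n} = n!/(s-a)^(n+1), so L{e^(4t)·t^3} = 6/(s-4)^4

Final answer: 6/(s-4)^4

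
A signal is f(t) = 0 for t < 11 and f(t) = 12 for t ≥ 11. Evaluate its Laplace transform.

f(t) = 12·u(t-11). L{u(t-11)} = e^(-11s)/s, so L{f(t)} = 12·e^(-11s)/s

Final answer: 12·e^(-11s)/s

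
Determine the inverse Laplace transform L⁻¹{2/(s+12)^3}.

L⁻¹{n!/(s-a)^(n+1)} = t^n·e^(at), so L⁻¹{2/(s+12)^3} = t^2·e^(-12t)

Final answer: t^2·e^(-12t)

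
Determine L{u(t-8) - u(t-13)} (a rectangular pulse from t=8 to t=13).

L{u(t-a)} = e^(-as)/s. L{u(t-8) - u(t-13)} = (e^(-8s) - e^(-13s))/s

Final answer: (e^(-8s) - e^(-13s))/s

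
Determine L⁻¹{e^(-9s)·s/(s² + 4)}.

L⁻¹{s/(s² + 4)} = cos(2t). By the time shift theorem, L⁻¹{e^(-as)F(s)} = u(t-a)f(t-a) with a=9, so L⁻¹{e^(-9s)·s/(s² + 4)} = u(t-9)·cos(2(t-9))

Final answer: u(t-9)·cos(2(t-9))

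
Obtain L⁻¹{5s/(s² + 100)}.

This is the form c·s/(s² + a²) with a = 10, c = 5. L⁻¹ = 5·cos(10t)

Final answer: 5·cos(10t)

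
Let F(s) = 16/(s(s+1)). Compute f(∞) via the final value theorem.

f(∞) = lim_{s→0} s·16/(s(s+1)) = lim_{s→0} 16/(s+1) = 16/1 = 16

Final answer: 16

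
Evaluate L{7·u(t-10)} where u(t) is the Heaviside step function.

L{u(t-a)} = e^(-as)/s. Here a=10, so L{u(t-10)} = e^(-10s)/s, and L{7·u(t-10)} = 7·e^(-10s)/s

Final answer: 7·e^(-10s)/s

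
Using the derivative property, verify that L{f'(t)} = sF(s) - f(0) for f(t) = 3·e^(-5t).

f'(t) = -15e^(-5t). Direct: L{f'(t)} = -15/(s+5). Property: s·3/(s+5) - 3 = (3s - 3(s+5))/(s+5) = -15/(s+5). ✓

Final answer: -15/(s+5)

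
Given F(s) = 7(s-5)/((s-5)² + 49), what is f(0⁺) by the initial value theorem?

f(0⁺) = lim_{s→∞} sF(s) = lim_{s→∞} 7s(s-5)/((s-5)² + 49) = 7

Final answer: 7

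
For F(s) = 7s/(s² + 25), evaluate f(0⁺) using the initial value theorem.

f(0⁺) = lim_{s→∞} s·7s/(s² + 25) = lim_{s→∞} 7s²/(s² + 25) = 7

Final answer: 7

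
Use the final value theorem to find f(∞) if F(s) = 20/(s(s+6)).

f(∞) = lim_{s→0} s·20/(s(s+6)) = lim_{s→0} 20/(s+6) = 20/6 = 10/3

Final answer: 10/3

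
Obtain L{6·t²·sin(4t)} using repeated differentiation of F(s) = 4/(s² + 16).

F(s) = 4/(s² + 16). F'(s) = -8s/(s² + 16)². F''(s) = -8(16 - 3s²)/(s² + 16)³ = (24s² - 128)/(s² + 16)³. So L{t²·sin(4t)} = (-1)² F''(s) = (24s² - 128)/(s² + 16)³. Then L{6·t²·sin(4t)} = 6·(24s² - 128)/(s² + 16)³ = (144s² - 768)/(s² + 16)³

Final answer: (144s² - 768)/(s² + 16)³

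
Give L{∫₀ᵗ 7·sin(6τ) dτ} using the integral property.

L{∫₀ᵗ f(τ)dτ} = F(s)/s with F(s) = 42/(s² + 36), so the result is (42/(s² + 36))/s = 42/(s(s² + 36))

Final answer: 42/(s(s² + 36))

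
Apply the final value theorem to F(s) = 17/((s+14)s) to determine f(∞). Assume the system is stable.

f(∞) = lim_{s→0} sF(s) = lim_{s→0} 17/(s+14) = 17/14

Final answer: 17/14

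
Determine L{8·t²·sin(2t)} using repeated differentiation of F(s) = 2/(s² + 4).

F(s) = 2/(s² + 4). F'(s) = -4s/(s² + 4)². F''(s) = -4(4 - 3s²)/(s² + 4)³ = (12s² - 16)/(s² + 4)³. So L{t²·sin(2t)} = (-1)² F''(s) = (12s² - 16)/(s² + 4)³. Then L{8·t²·sin(2t)} = 8·(12s² - 16)/(s² + 4)³ = (96s² - 128)/(s² + 4)³

Final answer: (96s² - 128)/(s² + 4)³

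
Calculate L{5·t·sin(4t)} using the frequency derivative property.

L{sin(4t)} = 4/(s² + 16). By L{t·f(t)} = -F'(s): -d/ds[4/(s² + 16)] = -(4)·(-2s)/(s² + 16)² = 8s/(s² + 16)². Then L{5·t·sin(4t)} = 5·8s/(s² + 16)² = 40s/(s² + 16)²

Final answer: 40s/(s² + 16)²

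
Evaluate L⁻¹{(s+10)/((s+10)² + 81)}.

Using frequency shift: L⁻¹{(s-a)/((s-a)² + b²)} = e^(at)cos(bt). Here a=-10, b=9

Final answer: e^(-10t)·cos(9t)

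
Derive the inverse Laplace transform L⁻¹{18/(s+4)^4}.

L⁻¹{n!/(s-a)^(n+1)} = t^n·e^(at) with n=3, a=-4. So L⁻¹{6/(s+4)^4} = t^3·e^(-4t), and L⁻¹{18/(s+4)^4} = (18/6)·t^3·e^(-4t) = 3·t^3·e^(-4t)

Final answer: 3·t^3·e^(-4t)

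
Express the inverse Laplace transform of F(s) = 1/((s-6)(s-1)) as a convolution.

1/((s-6)(s-1)) = (1/(s-6))·(1/(s-1)) = L{e^(6t)}·L{e^t}. So f(t) = e^(6t)*e^t = ∫₀ᵗ e^(6τ)·e^(t-τ) dτ

Final answer: ∫₀ᵗ e^(6τ)·e^(t-τ) dτ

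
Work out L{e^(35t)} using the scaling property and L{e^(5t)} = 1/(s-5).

Using L{f(at)} = (1/a)F(s/a) with a=7 and f(t) = e^(5t): L{e^(35t)} = (1/7) · 1/((s/7)-5) = (1/7) · 7/(s-35) = 1/(s-35)

Final answer: 1/(s-35)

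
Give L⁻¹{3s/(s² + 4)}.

This is the form c·s/(s² + a²) with a = 2, c = 3. L⁻¹ = 3·cos(2t)

Final answer: 3·cos(2t)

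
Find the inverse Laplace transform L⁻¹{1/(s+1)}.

L⁻¹{1/(s-a)} = e^(at), so L⁻¹{1/(s+1)} = e^(-t)

Final answer: e^(-t)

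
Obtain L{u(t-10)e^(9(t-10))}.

u(t-a)f(t-a) with f(t)=e^(9t). L{e^(9t)} = 1/(s-9). By time shift: e^(-10s)/(s-9)

Final answer: e^(-10s)/(s-9)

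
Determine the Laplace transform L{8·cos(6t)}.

L{cos(ωt)} = s/(s² + ω²), so L{cos(6t)} = s/(s² + 36). Then L{8·cos(6t)} = 8·s/(s² + 36) = 8s/(s² + 36)

Final answer: 8s/(s² + 36)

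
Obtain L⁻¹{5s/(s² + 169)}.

This is the form c·s/(s² + a²) with a = 13, c = 5. L⁻¹ = 5·cos(13t)

Final answer: 5·cos(13t)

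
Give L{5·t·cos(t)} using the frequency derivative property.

L{cos(t)} = s/(s² + 1). Derivative: d/ds[s/(s² + 1)] = [(s² + 1) - s·2s]/(s² + 1)² = (1 - s²)/(s² + 1)². So L{t·cos(t)} = -F'(s) = (s² - 1)/(s² + 1)². Then L{5·t·cos(t)} = 5·(s² - 1)/(s² + 1)²

Final answer: 5·(s² - 1)/(s² + 1)²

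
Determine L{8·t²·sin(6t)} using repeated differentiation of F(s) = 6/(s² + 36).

F(s) = 6/(s² + 36). F'(s) = -12s/(s² + 36)². F''(s) = -12(36 - 3s²)/(s² + 36)³ = (36s² - 432)/(s² + 36)³. So L{t²·sin(6t)} = (-1)² F''(s) = (36s² - 432)/(s² + 36)³. Then L{8·t²·sin(6t)} = 8·(36s² - 432)/(s² + 36)³ = (288s² - 3456)/(s² + 36)³

Final answer: (288s² - 3456)/(s² + 36)³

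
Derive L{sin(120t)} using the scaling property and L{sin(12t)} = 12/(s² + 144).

Using L{f(at)} = (1/a)F(s/a) with a=10: L{sin(120t)} = (1/10) · 12/((s/10)² + 144) = (1/10) · 12·100/(s² + 14400) = 120/(s² + 14400)

Final answer: 120/(s² + 14400)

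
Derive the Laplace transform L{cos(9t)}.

L{cos(ωt)} = s/(s² + ω²), so L{cos(9t)} = s/(s² + 81)

Final answer: s/(s² + 81)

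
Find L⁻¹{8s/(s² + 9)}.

This is the form c·s/(s² + a²) with a = 3, c = 8. L⁻¹ = 8·cos(3t)

Final answer: 8·cos(3t)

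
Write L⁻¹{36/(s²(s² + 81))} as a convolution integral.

36/(s²(s² + 81)) = (1/s²)·(36/(s² + 81)) = L{t}·L{4·sin(9t)}. So f(t) = t*(4·sin(9t)) = ∫₀ᵗ 4τ·sin(9(t-τ)) dτ

Final answer: ∫₀ᵗ 4τ·sin(9(t-τ)) dτ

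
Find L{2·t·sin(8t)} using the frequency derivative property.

L{sin(8t)} = 8/(s² + 64). By L{t·f(t)} = -F'(s): -d/ds[8/(s² + 64)] = -(8)·(-2s)/(s² + 64)² = 16s/(s² + 64)². Then L{2·t·sin(8t)} = 2·16s/(s² + 64)² = 32s/(s² + 64)²

Final answer: 32s/(s² + 64)²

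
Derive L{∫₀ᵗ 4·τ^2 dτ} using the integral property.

L{∫₀ᵗ f(τ)dτ} = F(s)/s with f(t) = 4t^2. F(s) = 8/s^3, so L{∫₀ᵗ 4·τ^2 dτ} = (8/s^3)/s = 8/s^4. (Check: ∫₀ᵗ 4·τ^2 dτ = 4t^3/3.)

Final answer: 8/s^4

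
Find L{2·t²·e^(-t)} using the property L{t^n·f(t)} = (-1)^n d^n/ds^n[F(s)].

L{e^(-t)} = 1/(s+1). d/ds[1/(s+1)] = -1/(s+1)². d²/ds²[1/(s+1)] = 2/(s+1)³. So L{t²·e^(-t)} = (-1)² · 2/(s+1)³ = 2/(s+1)³. Then L{2·t²·e^(-t)} = 2·2/(s+1)³ = 4/(s+1)³

Final answer: 4/(s+1)³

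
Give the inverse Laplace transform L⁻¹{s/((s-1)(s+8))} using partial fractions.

Using partial fractions, f(t) = (e^t + 8e^(-8t))/9

Final answer: (e^t + 8e^(-8t))/9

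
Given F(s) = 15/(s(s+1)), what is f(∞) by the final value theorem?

f(∞) = lim_{s→0} s·15/(s(s+1)) = lim_{s→0} 15/(s+1) = 15/1 = 15

Final answer: 15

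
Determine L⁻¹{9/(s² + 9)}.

This is the form c·a/(s² + a²) with a = 3, c = 3. L⁻¹ = 3·sin(3t)

Final answer: 3·sin(3t)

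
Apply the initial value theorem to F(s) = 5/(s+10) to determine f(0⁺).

f(0⁺) = lim_{s→∞} s·5/(s+10) = lim_{s→∞} 5s/(s+10) = 5

Final answer: 5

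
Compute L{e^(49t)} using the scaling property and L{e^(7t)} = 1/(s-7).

Using L{f(at)} = (1/a)F(s/a) with a=7 and f(t) = e^(7t): L{e^(49t)} = (1/7) · 1/((s/7)-7) = (1/7) · 7/(s-49) = 1/(s-49)

Final answer: 1/(s-49)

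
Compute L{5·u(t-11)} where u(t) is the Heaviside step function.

L{u(t-a)} = e^(-as)/s. Here a=11, so L{u(t-11)} = e^(-11s)/s, and L{5·u(t-11)} = 5·e^(-11s)/s

Final answer: 5·e^(-11s)/s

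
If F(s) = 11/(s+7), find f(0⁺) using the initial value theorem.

f(0⁺) = lim_{s→∞} s·11/(s+7) = lim_{s→∞} 11s/(s+7) = 11

Final answer: 11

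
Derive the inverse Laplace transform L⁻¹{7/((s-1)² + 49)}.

Using frequency shift, L⁻¹{7/((s-1)² + 49)} = e^t·sin(7t)

Final answer: e^t·sin(7t)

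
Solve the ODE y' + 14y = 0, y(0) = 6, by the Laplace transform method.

L{y'} + 14L{y} = 0. sY - 6 + 14Y = 0. Y(s+14) = 6. Y = 6/(s+14)

Final answer: y(t) = 6e^(-14t)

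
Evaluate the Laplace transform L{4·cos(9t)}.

L{cos(ωt)} = s/(s² + ω²), so L{cos(9t)} = s/(s² + 81). Then L{4·cos(9t)} = 4·s/(s² + 81) = 4s/(s² + 81)

Final answer: 4s/(s² + 81)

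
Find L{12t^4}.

L{t^n} = n!/s^(n+1). So L{12t^4} = 12·4!/s^5 = 288/s^5

Final answer: 288/s^5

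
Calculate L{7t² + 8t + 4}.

L{7t² + 8t + 4} = 7·2/s³ + 8/s² + 4/s = 14/s³ + 8/s² + 4/s

Final answer: 14/s³ + 8/s² + 4/s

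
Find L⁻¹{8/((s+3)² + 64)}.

Form: b/((s-a)² + b²) → e^(at)sin(bt). With a=-3, b=8

Final answer: e^(-3t)·sin(8t)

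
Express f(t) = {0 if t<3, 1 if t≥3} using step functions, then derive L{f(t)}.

f(t) = u(t-3). L{u(t-3)} = e^(-3s)/s, so L{f(t)} = e^(-3s)/s

Final answer: e^(-3s)/s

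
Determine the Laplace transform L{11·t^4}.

L{t^n} = n!/s^(n+1), so L{t^4} = 24/s^5. Then L{11·t^4} = 11·24/s^5 = 264/s^5

Final answer: 264/s^5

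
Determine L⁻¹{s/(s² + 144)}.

This is the form c·s/(s² + a²) with a = 12. L⁻¹ = cos(12t)

Final answer: cos(12t)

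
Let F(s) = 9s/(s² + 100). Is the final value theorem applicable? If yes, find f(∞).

The final value theorem requires all poles of sF(s) in the left half-plane. sF(s) = 9s²/(s² + 100) has poles at s = ±10i (imaginary axis). Theorem does NOT apply (oscillatory system).

Final answer: Not applicable (oscillatory)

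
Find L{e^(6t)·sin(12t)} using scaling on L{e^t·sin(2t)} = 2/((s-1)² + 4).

Scaling with a=6: L{e^(6t)·sin(12t)} = (1/6) · 2/((s/6-1)² + 4). Simplifying: 12/((s-6)² + 144)

Final answer: 12/((s-6)² + 144)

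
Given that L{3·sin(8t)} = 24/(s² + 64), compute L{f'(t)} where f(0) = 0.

L{f'(t)} = s·F(s) - f(0) = s·24/(s² + 64) - 0 = 24s/(s² + 64)

Final answer: 24s/(s² + 64)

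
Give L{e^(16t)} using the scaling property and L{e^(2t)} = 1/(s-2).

Using L{f(at)} = (1/a)F(s/a) with a=8 and f(t) = e^(2t): L{e^(16t)} = (1/8) · 1/((s/8)-2) = (1/8) · 8/(s-16) = 1/(s-16)

Final answer: 1/(s-16)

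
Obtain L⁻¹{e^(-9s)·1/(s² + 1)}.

L⁻¹{1/(s² + 1)} = sin(t). By the time shift theorem, L⁻¹{e^(-as)F(s)} = u(t-a)f(t-a) with a=9, so L⁻¹{e^(-9s)·1/(s² + 1)} = u(t-9)·sin((t-9))

Final answer: u(t-9)·sin((t-9))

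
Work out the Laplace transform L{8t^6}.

L{8t^6} = 8 · L{t^6} = 8 · 720/s^7 = 5760/s^7

Final answer: 5760/s^7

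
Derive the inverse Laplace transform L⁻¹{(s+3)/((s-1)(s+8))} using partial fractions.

Using partial fractions, f(t) = (4e^t + 5e^(-8t))/9

Final answer: (4e^t + 5e^(-8t))/9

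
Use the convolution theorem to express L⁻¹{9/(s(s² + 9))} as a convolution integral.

9/(s(s² + 9)) = (1/s)·(9/(s² + 9)) = L{1}·L{3·sin(3t)}. So f(t) = 1*(3·sin(3t)) = ∫₀ᵗ 3·sin(3τ) dτ

Final answer: ∫₀ᵗ 3·sin(3τ) dτ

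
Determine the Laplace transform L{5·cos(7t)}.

L{cos(ωt)} = s/(s² + ω²), so L{cos(7t)} = s/(s² + 49). Then L{5·cos(7t)} = 5·s/(s² + 49) = 5s/(s² + 49)

Final answer: 5s/(s² + 49)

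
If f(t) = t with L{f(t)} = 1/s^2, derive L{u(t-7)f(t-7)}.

Time shift theorem: L{u(t-a)f(t-a)} = e^(-as)F(s). Here a=7, F(s) = 1/s^2, so L{u(t-7)f(t-7)} = e^(-7s)·1/s^2

Final answer: e^(-7s)·1/s^2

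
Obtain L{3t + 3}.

L{3t + 3} = 3·L{t} + 3·L{1} = 3/s² + 3/s

Final answer: 3/s² + 3/s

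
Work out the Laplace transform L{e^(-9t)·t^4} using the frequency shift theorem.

L{e^(at)·t^n} = n!/(s-a)^(n+1), so L{e^(-9t)·t^4} = 24/(s+9)^5

Final answer: 24/(s+9)^5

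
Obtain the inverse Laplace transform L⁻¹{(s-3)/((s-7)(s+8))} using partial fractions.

Using partial fractions, f(t) = (4e^(7t) + 11e^(-8t))/15

Final answer: (4e^(7t) + 11e^(-8t))/15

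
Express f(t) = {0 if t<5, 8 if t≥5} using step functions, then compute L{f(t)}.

f(t) = 8·u(t-5). L{u(t-5)} = e^(-5s)/s, so L{f(t)} = 8·e^(-5s)/s

Final answer: 8·e^(-5s)/s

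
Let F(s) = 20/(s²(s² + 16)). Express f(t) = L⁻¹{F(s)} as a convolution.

20/(s²(s² + 16)) = (1/s²)·(20/(s² + 16)) = L{t}·L{5·sin(4t)}. So f(t) = t*(5·sin(4t)) = ∫₀ᵗ 5τ·sin(4(t-τ)) dτ

Final answer: ∫₀ᵗ 5τ·sin(4(t-τ)) dτ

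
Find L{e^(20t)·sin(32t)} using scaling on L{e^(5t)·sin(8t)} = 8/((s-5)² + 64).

Scaling with a=4: L{e^(20t)·sin(32t)} = (1/4) · 8/((s/4-5)² + 64). Simplifying: 32/((s-20)² + 1024)

Final answer: 32/((s-20)² + 1024)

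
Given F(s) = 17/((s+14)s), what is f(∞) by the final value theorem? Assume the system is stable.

f(∞) = lim_{s→0} sF(s) = lim_{s→0} 17/(s+14) = 17/14

Final answer: 17/14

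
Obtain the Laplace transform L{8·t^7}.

L{t^n} = n!/s^(n+1), so L{t^7} = 5040/s^8. Then L{8·t^7} = 8·5040/s^8 = 40320/s^8

Final answer: 40320/s^8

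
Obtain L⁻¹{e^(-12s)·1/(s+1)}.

L⁻¹{1/(s+1)} = e^(-t). By the time shift theorem, L⁻¹{e^(-as)F(s)} = u(t-a)f(t-a) with a=12, so L⁻¹{e^(-12s)·1/(s+1)} = u(t-12)·e^(-(t-12))

Final answer: u(t-12)·e^(-(t-12))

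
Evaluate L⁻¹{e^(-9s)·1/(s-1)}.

L⁻¹{1/(s-1)} = e^t. By the time shift theorem, L⁻¹{e^(-as)F(s)} = u(t-a)f(t-a) with a=9, so L⁻¹{e^(-9s)·1/(s-1)} = u(t-9)·e^(t-9)

Final answer: u(t-9)·e^(t-9)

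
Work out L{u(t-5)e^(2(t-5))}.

u(t-a)f(t-a) with f(t)=e^(2t). L{e^(2t)} = 1/(s-2). By time shift: e^(-5s)/(s-2)

Final answer: e^(-5s)/(s-2)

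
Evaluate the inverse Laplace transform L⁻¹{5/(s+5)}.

L⁻¹{1/(s-a)} = e^(at), so L⁻¹{1/(s+5)} = e^(-5t), and L⁻¹{5/(s+5)} = 5·e^(-5t)

Final answer: 5·e^(-5t)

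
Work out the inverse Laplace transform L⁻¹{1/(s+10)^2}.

L⁻¹{n!/(s-a)^(n+1)} = t^n·e^(at), so L⁻¹{1/(s+10)^2} = t·e^(-10t)

Final answer: t·e^(-10t)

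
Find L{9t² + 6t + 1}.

L{9t² + 6t + 1} = 9·2/s³ + 6/s² + 1/s = 18/s³ + 6/s² + 1/s

Final answer: 18/s³ + 6/s² + 1/s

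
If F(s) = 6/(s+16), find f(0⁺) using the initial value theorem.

f(0⁺) = lim_{s→∞} s·6/(s+16) = lim_{s→∞} 6s/(s+16) = 6

Final answer: 6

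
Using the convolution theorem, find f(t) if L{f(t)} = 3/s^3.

3/s^3 = (3/s)·(1/s^2) = L{3}·L{t}. By convolution, f(t) = 3*t = ∫₀ᵗ 3·τ dτ = 3·t²/2

Final answer: 3·t²/2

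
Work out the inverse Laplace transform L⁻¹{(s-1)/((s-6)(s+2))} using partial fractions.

Using partial fractions, f(t) = (5e^(6t) + 3e^(-2t))/8

Final answer: (5e^(6t) + 3e^(-2t))/8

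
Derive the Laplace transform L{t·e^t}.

L{t^n·e^(at)} = n!/(s-a)^(n+1), so L{t·e^t} = 1/(s-1)^2

Final answer: 1/(s-1)^2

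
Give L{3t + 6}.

L{3t + 6} = 3·L{t} + 6·L{1} = 3/s² + 6/s

Final answer: 3/s² + 6/s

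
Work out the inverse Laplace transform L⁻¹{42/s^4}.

L⁻¹{n!/s^(n+1)} = t^n with n=3. So L⁻¹{6/s^4} = t^3, and L⁻¹{42/s^4} = (42/6)·t^3 = 7·t^3

Final answer: 7·t^3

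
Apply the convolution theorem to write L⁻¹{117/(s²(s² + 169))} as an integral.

117/(s²(s² + 169)) = (1/s²)·(117/(s² + 169)) = L{t}·L{9·sin(13t)}. So f(t) = t*(9·sin(13t)) = ∫₀ᵗ 9τ·sin(13(t-τ)) dτ

Final answer: ∫₀ᵗ 9τ·sin(13(t-τ)) dτ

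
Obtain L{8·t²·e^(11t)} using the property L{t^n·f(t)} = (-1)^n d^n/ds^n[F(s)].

L{e^(11t)} = 1/(s-11). d/ds[1/(s-11)] = -1/(s-11)². d²/ds²[1/(s-11)] = 2/(s-11)³. So L{t²·e^(11t)} = (-1)² · 2/(s-11)³ = 2/(s-11)³. Then L{8·t²·e^(11t)} = 8·2/(s-11)³ = 16/(s-11)³

Final answer: 16/(s-11)³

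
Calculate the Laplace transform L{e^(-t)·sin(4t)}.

L{e^(at)·sin(ωt)} = ω/((s-a)² + ω²), so L{e^(-t)·sin(4t)} = 4/((s+1)² + 16)

Final answer: 4/((s+1)² + 16)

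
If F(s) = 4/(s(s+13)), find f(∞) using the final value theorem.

f(∞) = lim_{s→0} s·4/(s(s+13)) = lim_{s→0} 4/(s+13) = 4/13 = 4/13

Final answer: 4/13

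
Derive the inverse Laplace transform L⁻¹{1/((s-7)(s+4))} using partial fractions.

Decompose: A/(s-7) + B/(s+4). A = 1/11, B = -1/11. f(t) = (e^(7t) - e^(-4t))/11

Final answer: (e^(7t) - e^(-4t))/11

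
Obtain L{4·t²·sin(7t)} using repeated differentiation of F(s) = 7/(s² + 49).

F(s) = 7/(s² + 49). F'(s) = -14s/(s² + 49)². F''(s) = -14(49 - 3s²)/(s² + 49)³ = (42s² - 686)/(s² + 49)³. So L{t²·sin(7t)} = (-1)² F''(s) = (42s² - 686)/(s² + 49)³. Then L{4·t²·sin(7t)} = 4·(42s² - 686)/(s² + 49)³ = (168s² - 2744)/(s² + 49)³

Final answer: (168s² - 2744)/(s² + 49)³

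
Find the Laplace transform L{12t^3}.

L{12t^3} = 12 · L{t^3} = 12 · 6/s^4 = 72/s^4

Final answer: 72/s^4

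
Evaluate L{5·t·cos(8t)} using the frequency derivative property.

L{cos(8t)} = s/(s² + 64). Derivative: d/ds[s/(s² + 64)] = [(s² + 64) - s·2s]/(s² + 64)² = (64 - s²)/(s² + 64)². So L{t·cos(8t)} = -F'(s) = (s² - 64)/(s² + 64)². Then L{5·t·cos(8t)} = 5·(s² - 64)/(s² + 64)²

Final answer: 5·(s² - 64)/(s² + 64)²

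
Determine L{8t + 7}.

L{8t + 7} = 8·L{t} + 7·L{1} = 8/s² + 7/s

Final answer: 8/s² + 7/s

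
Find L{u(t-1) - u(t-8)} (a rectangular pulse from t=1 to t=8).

L{u(t-a)} = e^(-as)/s. L{u(t-1) - u(t-8)} = (e^(-s) - e^(-8s))/s

Final answer: (e^(-s) - e^(-8s))/s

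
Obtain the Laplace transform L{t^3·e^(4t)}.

L{t^n·e^(at)} = n!/(s-a)^(n+1), so L{t^3·e^(4t)} = 6/(s-4)^4

Final answer: 6/(s-4)^4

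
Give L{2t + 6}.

L{2t + 6} = 2·L{t} + 6·L{1} = 2/s² + 6/s

Final answer: 2/s² + 6/s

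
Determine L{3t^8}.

L{t^n} = n!/s^(n+1). So L{3t^8} = 3·8!/s^9 = 120960/s^9

Final answer: 120960/s^9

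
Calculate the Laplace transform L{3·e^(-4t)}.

L{e^(at)} = 1/(s-a), so L{e^(-4t)} = 1/(s+4). Then L{3·e^(-4t)} = 3/(s+4)

Final answer: 3/(s+4)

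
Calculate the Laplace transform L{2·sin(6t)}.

L{sin(ωt)} = ω/(s² + ω²), so L{sin(6t)} = 6/(s² + 36). Then L{2·sin(6t)} = 2·6/(s² + 36) = 12/(s² + 36)

Final answer: 12/(s² + 36)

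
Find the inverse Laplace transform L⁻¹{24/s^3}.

L⁻¹{n!/s^(n+1)} = t^n with n=2. So L⁻¹{2/s^3} = t^2, and L⁻¹{24/s^3} = (24/2)·t^2 = 12·t^2

Final answer: 12·t^2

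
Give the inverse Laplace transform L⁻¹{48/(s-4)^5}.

L⁻¹{n!/(s-a)^(n+1)} = t^n·e^(at) with n=4, a=4. So L⁻¹{24/(s-4)^5} = t^4·e^(4t), and L⁻¹{48/(s-4)^5} = (48/24)·t^4·e^(4t) = 2·t^4·e^(4t)

Final answer: 2·t^4·e^(4t)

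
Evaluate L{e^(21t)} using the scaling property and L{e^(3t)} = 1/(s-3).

Using L{f(at)} = (1/a)F(s/a) with a=7 and f(t) = e^(3t): L{e^(21t)} = (1/7) · 1/((s/7)-3) = (1/7) · 7/(s-21) = 1/(s-21)

Final answer: 1/(s-21)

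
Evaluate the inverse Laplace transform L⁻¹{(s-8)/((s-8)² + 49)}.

Using frequency shift, L⁻¹{(s-8)/((s-8)² + 49)} = e^(8t)·cos(7t)

Final answer: e^(8t)·cos(7t)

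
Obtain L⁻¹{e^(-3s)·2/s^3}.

L⁻¹{2/s^3} = t^2. By the time shift theorem, L⁻¹{e^(-as)F(s)} = u(t-a)f(t-a) with a=3, so L⁻¹{e^(-3s)·2/s^3} = u(t-3)·(t-3)^2

Final answer: u(t-3)·(t-3)^2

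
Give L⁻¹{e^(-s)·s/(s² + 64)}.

L⁻¹{s/(s² + 64)} = cos(8t). By the time shift theorem, L⁻¹{e^(-as)F(s)} = u(t-a)f(t-a) with a=1, so L⁻¹{e^(-s)·s/(s² + 64)} = u(t-1)·cos(8(t-1))

Final answer: u(t-1)·cos(8(t-1))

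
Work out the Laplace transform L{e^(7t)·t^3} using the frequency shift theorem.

L{e^(at)·t^n} = n!/(s-a)^(n+1), so L{e^(7t)·t^3} = 6/(s-7)^4

Final answer: 6/(s-7)^4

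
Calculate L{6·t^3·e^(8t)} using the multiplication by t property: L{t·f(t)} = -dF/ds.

Using L{t^n·e^(at)} = n!/(s-a)^(n+1), L{t^3·e^(8t)} = 6/(s-8)^4, so L{6·t^3·e^(8t)} = 6·6/(s-8)^4 = 36/(s-8)^4

Final answer: 36/(s-8)^4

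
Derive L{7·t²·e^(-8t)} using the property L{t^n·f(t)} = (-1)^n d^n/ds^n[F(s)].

L{e^(-8t)} = 1/(s+8). d/ds[1/(s+8)] = -1/(s+8)². d²/ds²[1/(s+8)] = 2/(s+8)³. So L{t²·e^(-8t)} = (-1)² · 2/(s+8)³ = 2/(s+8)³. Then L{7·t²·e^(-8t)} = 7·2/(s+8)³ = 14/(s+8)³

Final answer: 14/(s+8)³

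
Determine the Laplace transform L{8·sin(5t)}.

L{sin(ωt)} = ω/(s² + ω²), so L{sin(5t)} = 5/(s² + 25). Then L{8·sin(5t)} = 8·5/(s² + 25) = 40/(s² + 25)

Final answer: 40/(s² + 25)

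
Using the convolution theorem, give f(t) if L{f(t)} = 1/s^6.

1/s^6 = (1/s)·(1/s^5) = L{1}·L{t^4/24}. By convolution, f(t) = 1*t^4/24 = ∫₀ᵗ 1·τ^4/24 dτ = t^5/120

Final answer: t^5/120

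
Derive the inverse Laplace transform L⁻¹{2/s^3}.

L⁻¹{n!/s^(n+1)} = t^n with n=2. So L⁻¹{2/s^3} = t^2

Final answer: t^2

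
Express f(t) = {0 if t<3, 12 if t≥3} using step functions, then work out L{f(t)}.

f(t) = 12·u(t-3). L{u(t-3)} = e^(-3s)/s, so L{f(t)} = 12·e^(-3s)/s

Final answer: 12·e^(-3s)/s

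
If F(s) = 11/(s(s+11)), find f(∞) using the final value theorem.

f(∞) = lim_{s→0} s·11/(s(s+11)) = lim_{s→0} 11/(s+11) = 11/11 = 1

Final answer: 1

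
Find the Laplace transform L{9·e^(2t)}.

L{e^(at)} = 1/(s-a), so L{e^(2t)} = 1/(s-2). Then L{9·e^(2t)} = 9/(s-2)

Final answer: 9/(s-2)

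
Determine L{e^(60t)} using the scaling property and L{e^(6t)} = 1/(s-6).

Using L{f(at)} = (1/a)F(s/a) with a=10 and f(t) = e^(6t): L{e^(60t)} = (1/10) · 1/((s/10)-6) = (1/10) · 10/(s-60) = 1/(s-60)

Final answer: 1/(s-60)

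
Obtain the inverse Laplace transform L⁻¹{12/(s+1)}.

L⁻¹{1/(s-a)} = e^(at), so L⁻¹{1/(s+1)} = e^(-t), and L⁻¹{12/(s+1)} = 12·e^(-t)

Final answer: 12·e^(-t)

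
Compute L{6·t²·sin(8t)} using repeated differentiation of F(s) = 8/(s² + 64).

F(s) = 8/(s² + 64). F'(s) = -16s/(s² + 64)². F''(s) = -16(64 - 3s²)/(s² + 64)³ = (48s² - 1024)/(s² + 64)³. So L{t²·sin(8t)} = (-1)² F''(s) = (48s² - 1024)/(s² + 64)³. Then L{6·t²·sin(8t)} = 6·(48s² - 1024)/(s² + 64)³ = (288s² - 6144)/(s² + 64)³

Final answer: (288s² - 6144)/(s² + 64)³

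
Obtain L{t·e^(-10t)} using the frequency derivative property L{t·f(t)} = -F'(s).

L{e^(-10t)} = 1/(s+10). By frequency derivative: L{t·e^(-10t)} = -d/ds[1/(s+10)] = -(-1)/(s+10)² = 1/(s+10)²

Final answer: 1/(s+10)²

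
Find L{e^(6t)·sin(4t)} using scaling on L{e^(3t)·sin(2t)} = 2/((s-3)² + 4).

Scaling with a=2: L{e^(6t)·sin(4t)} = (1/2) · 2/((s/2-3)² + 4). Simplifying: 4/((s-6)² + 16)

Final answer: 4/((s-6)² + 16)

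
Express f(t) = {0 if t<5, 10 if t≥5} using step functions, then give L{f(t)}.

f(t) = 10·u(t-5). L{u(t-5)} = e^(-5s)/s, so L{f(t)} = 10·e^(-5s)/s

Final answer: 10·e^(-5s)/s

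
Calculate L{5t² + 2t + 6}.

L{5t² + 2t + 6} = 5·2/s³ + 2/s² + 6/s = 10/s³ + 2/s² + 6/s

Final answer: 10/s³ + 2/s² + 6/s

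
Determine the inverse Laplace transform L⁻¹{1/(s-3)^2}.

L⁻¹{n!/(s-a)^(n+1)} = t^n·e^(at), so L⁻¹{1/(s-3)^2} = t·e^(3t)

Final answer: t·e^(3t)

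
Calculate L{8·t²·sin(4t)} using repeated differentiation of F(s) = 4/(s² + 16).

F(s) = 4/(s² + 16). F'(s) = -8s/(s² + 16)². F''(s) = -8(16 - 3s²)/(s² + 16)³ = (24s² - 128)/(s² + 16)³. So L{t²·sin(4t)} = (-1)² F''(s) = (24s² - 128)/(s² + 16)³. Then L{8·t²·sin(4t)} = 8·(24s² - 128)/(s² + 16)³ = (192s² - 1024)/(s² + 16)³

Final answer: (192s² - 1024)/(s² + 16)³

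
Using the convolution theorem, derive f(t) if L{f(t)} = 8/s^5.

8/s^5 = (8/s)·(1/s^4) = L{8}·L{t^3/6}. By convolution, f(t) = 8*t^3/6 = ∫₀ᵗ 8·τ^3/6 dτ = 8·t^4/24

Final answer: 8·t^4/24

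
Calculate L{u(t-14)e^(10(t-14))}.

u(t-a)f(t-a) with f(t)=e^(10t). L{e^(10t)} = 1/(s-10). By time shift: e^(-14s)/(s-10)

Final answer: e^(-14s)/(s-10)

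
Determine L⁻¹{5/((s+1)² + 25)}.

Form: b/((s-a)² + b²) → e^(at)sin(bt). With a=-1, b=5

Final answer: e^(-t)·sin(5t)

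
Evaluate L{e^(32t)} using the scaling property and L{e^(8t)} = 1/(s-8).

Using L{f(at)} = (1/a)F(s/a) with a=4 and f(t) = e^(8t): L{e^(32t)} = (1/4) · 1/((s/4)-8) = (1/4) · 4/(s-32) = 1/(s-32)

Final answer: 1/(s-32)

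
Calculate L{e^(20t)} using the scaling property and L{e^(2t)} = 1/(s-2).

Using L{f(at)} = (1/a)F(s/a) with a=10 and f(t) = e^(2t): L{e^(20t)} = (1/10) · 1/((s/10)-2) = (1/10) · 10/(s-20) = 1/(s-20)

Final answer: 1/(s-20)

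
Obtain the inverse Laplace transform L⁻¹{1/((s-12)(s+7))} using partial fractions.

Decompose: A/(s-12) + B/(s+7). A = 1/19, B = -1/19. f(t) = (e^(12t) - e^(-7t))/19

Final answer: (e^(12t) - e^(-7t))/19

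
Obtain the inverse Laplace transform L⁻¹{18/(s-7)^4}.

L⁻¹{n!/(s-a)^(n+1)} = t^n·e^(at) with n=3, a=7. So L⁻¹{6/(s-7)^4} = t^3·e^(7t), and L⁻¹{18/(s-7)^4} = (18/6)·t^3·e^(7t) = 3·t^3·e^(7t)

Final answer: 3·t^3·e^(7t)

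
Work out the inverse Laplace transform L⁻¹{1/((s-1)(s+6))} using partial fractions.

Decompose: A/(s-1) + B/(s+6). A = 1/7, B = -1/7. f(t) = (e^t - e^(-6t))/7

Final answer: (e^t - e^(-6t))/7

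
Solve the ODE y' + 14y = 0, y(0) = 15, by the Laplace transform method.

L{y'} + 14L{y} = 0. sY - 15 + 14Y = 0. Y(s+14) = 15. Y = 15/(s+14)

Final answer: y(t) = 15e^(-14t)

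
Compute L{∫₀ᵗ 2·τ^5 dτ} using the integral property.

L{∫₀ᵗ f(τ)dτ} = F(s)/s with f(t) = 2t^5. F(s) = 240/s^6, so L{∫₀ᵗ 2·τ^5 dτ} = (240/s^6)/s = 240/s^7. (Check: ∫₀ᵗ 2·τ^5 dτ = 2t^6/6.)

Final answer: 240/s^7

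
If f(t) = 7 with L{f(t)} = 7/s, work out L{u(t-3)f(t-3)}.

Time shift theorem: L{u(t-a)f(t-a)} = e^(-as)F(s). Here a=3, F(s) = 7/s, so L{u(t-3)f(t-3)} = e^(-3s)·7/s

Final answer: e^(-3s)·7/s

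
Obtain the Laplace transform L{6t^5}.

L{6t^5} = 6 · L{t^5} = 6 · 120/s^6 = 720/s^6

Final answer: 720/s^6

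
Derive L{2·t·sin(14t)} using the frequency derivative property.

L{sin(14t)} = 14/(s² + 196). By L{t·f(t)} = -F'(s): -d/ds[14/(s² + 196)] = -(14)·(-2s)/(s² + 196)² = 28s/(s² + 196)². Then L{2·t·sin(14t)} = 2·28s/(s² + 196)² = 56s/(s² + 196)²

Final answer: 56s/(s² + 196)²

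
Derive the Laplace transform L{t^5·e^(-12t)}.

L{t^n·e^(at)} = n!/(s-a)^(n+1), so L{t^5·e^(-12t)} = 120/(s+12)^6

Final answer: 120/(s+12)^6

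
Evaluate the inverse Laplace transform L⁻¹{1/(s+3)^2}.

L⁻¹{n!/(s-a)^(n+1)} = t^n·e^(at), so L⁻¹{1/(s+3)^2} = t·e^(-3t)

Final answer: t·e^(-3t)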